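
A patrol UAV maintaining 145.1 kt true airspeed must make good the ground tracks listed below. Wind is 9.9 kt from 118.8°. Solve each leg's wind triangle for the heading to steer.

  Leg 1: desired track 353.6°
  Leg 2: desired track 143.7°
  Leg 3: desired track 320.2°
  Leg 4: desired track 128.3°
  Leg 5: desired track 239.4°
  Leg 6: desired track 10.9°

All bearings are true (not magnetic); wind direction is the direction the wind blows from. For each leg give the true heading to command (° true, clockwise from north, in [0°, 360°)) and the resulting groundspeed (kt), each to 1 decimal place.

Leg 1: heading=356.8°, groundspeed=150.6 kt
Leg 2: heading=142.1°, groundspeed=136.1 kt
Leg 3: heading=321.6°, groundspeed=154.3 kt
Leg 4: heading=127.7°, groundspeed=135.3 kt
Leg 5: heading=236.0°, groundspeed=149.9 kt
Leg 6: heading=14.6°, groundspeed=147.8 kt

Leg 1: desired track 353.6°; wind correction +3.2° → command heading 356.8°, groundspeed 150.6 kt
Leg 2: desired track 143.7°; wind correction -1.6° → command heading 142.1°, groundspeed 136.1 kt
Leg 3: desired track 320.2°; wind correction +1.4° → command heading 321.6°, groundspeed 154.3 kt
Leg 4: desired track 128.3°; wind correction -0.6° → command heading 127.7°, groundspeed 135.3 kt
Leg 5: desired track 239.4°; wind correction -3.4° → command heading 236.0°, groundspeed 149.9 kt
Leg 6: desired track 10.9°; wind correction +3.7° → command heading 14.6°, groundspeed 147.8 kt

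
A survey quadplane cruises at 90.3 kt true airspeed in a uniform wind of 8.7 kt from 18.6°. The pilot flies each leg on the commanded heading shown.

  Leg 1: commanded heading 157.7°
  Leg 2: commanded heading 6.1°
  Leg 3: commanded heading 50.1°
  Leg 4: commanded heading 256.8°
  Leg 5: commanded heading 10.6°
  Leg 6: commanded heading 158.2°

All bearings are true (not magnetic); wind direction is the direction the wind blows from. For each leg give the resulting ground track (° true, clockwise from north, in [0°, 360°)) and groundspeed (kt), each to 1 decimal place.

Leg 1: heading 157.7°; drift +3.4° → track 161.1°, groundspeed 97.0 kt
Leg 2: heading 6.1°; drift -1.3° → track 4.8°, groundspeed 81.8 kt
Leg 3: heading 50.1°; drift +3.1° → track 53.2°, groundspeed 83.0 kt
Leg 4: heading 256.8°; drift -4.5° → track 252.3°, groundspeed 95.2 kt
Leg 5: heading 10.6°; drift -0.8° → track 9.8°, groundspeed 81.7 kt
Leg 6: heading 158.2°; drift +3.3° → track 161.5°, groundspeed 97.1 kt

Leg 1: track=161.1°, groundspeed=97.0 kt
Leg 2: track=4.8°, groundspeed=81.8 kt
Leg 3: track=53.2°, groundspeed=83.0 kt
Leg 4: track=252.3°, groundspeed=95.2 kt
Leg 5: track=9.8°, groundspeed=81.7 kt
Leg 6: track=161.5°, groundspeed=97.1 kt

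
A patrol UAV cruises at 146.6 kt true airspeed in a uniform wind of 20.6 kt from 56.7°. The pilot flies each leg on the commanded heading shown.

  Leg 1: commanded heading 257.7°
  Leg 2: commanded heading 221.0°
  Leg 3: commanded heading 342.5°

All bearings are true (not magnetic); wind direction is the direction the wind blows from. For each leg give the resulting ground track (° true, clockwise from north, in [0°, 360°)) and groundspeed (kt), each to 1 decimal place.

Leg 1: heading 257.7°; drift -2.5° → track 255.2°, groundspeed 166.0 kt
Leg 2: heading 221.0°; drift +1.9° → track 222.9°, groundspeed 166.5 kt
Leg 3: heading 342.5°; drift -8.0° → track 334.5°, groundspeed 142.4 kt

Leg 1: track=255.2°, groundspeed=166.0 kt
Leg 2: track=222.9°, groundspeed=166.5 kt
Leg 3: track=334.5°, groundspeed=142.4 kt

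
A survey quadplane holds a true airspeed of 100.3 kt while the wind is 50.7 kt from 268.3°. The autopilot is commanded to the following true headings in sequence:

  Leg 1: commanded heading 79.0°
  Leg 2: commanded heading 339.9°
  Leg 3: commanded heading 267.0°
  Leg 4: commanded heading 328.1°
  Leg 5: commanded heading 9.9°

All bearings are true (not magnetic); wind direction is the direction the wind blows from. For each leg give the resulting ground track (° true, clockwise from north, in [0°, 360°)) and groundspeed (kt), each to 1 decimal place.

Leg 1: heading 79.0°; drift +3.1° → track 82.1°, groundspeed 150.6 kt
Leg 2: heading 339.9°; drift +29.7° → track 9.6°, groundspeed 97.1 kt
Leg 3: heading 267.0°; drift -1.3° → track 265.7°, groundspeed 49.6 kt
Leg 4: heading 328.1°; drift +30.4° → track 358.5°, groundspeed 86.7 kt
Leg 5: heading 9.9°; drift +24.2° → track 34.1°, groundspeed 121.1 kt

Leg 1: track=82.1°, groundspeed=150.6 kt
Leg 2: track=9.6°, groundspeed=97.1 kt
Leg 3: track=265.7°, groundspeed=49.6 kt
Leg 4: track=358.5°, groundspeed=86.7 kt
Leg 5: track=34.1°, groundspeed=121.1 kt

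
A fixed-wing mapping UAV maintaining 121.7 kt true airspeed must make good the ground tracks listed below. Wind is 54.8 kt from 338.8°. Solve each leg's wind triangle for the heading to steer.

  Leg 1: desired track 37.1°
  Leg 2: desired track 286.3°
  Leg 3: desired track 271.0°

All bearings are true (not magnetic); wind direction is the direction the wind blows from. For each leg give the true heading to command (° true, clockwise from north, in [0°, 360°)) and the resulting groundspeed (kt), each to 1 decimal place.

Leg 1: heading=14.6°, groundspeed=83.6 kt
Leg 2: heading=307.2°, groundspeed=80.3 kt
Leg 3: heading=295.6°, groundspeed=89.9 kt

Leg 1: desired track 37.1°; wind correction -22.5° → command heading 14.6°, groundspeed 83.6 kt
Leg 2: desired track 286.3°; wind correction +20.9° → command heading 307.2°, groundspeed 80.3 kt
Leg 3: desired track 271.0°; wind correction +24.6° → command heading 295.6°, groundspeed 89.9 kt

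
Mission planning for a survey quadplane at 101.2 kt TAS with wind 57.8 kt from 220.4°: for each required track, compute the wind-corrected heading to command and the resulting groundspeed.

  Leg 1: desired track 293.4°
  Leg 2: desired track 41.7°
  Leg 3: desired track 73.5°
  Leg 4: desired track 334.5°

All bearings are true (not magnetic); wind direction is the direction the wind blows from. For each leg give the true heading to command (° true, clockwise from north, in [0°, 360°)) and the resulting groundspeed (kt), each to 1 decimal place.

Leg 1: heading=260.3°, groundspeed=67.9 kt
Leg 2: heading=42.4°, groundspeed=159.0 kt
Leg 3: heading=91.7°, groundspeed=144.6 kt
Leg 4: heading=303.1°, groundspeed=110.0 kt

Leg 1: desired track 293.4°; wind correction -33.1° → command heading 260.3°, groundspeed 67.9 kt
Leg 2: desired track 41.7°; wind correction +0.7° → command heading 42.4°, groundspeed 159.0 kt
Leg 3: desired track 73.5°; wind correction +18.2° → command heading 91.7°, groundspeed 144.6 kt
Leg 4: desired track 334.5°; wind correction -31.4° → command heading 303.1°, groundspeed 110.0 kt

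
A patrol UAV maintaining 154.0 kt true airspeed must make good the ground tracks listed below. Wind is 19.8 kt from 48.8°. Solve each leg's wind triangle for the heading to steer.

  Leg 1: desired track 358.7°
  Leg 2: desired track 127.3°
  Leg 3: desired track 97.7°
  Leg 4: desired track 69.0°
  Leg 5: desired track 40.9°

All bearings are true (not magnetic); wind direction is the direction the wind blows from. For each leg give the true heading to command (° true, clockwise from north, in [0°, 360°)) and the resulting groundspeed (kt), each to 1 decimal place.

Leg 1: heading=4.4°, groundspeed=140.5 kt
Leg 2: heading=120.1°, groundspeed=148.8 kt
Leg 3: heading=92.1°, groundspeed=140.3 kt
Leg 4: heading=66.5°, groundspeed=135.3 kt
Leg 5: heading=41.9°, groundspeed=134.4 kt

Leg 1: desired track 358.7°; wind correction +5.7° → command heading 4.4°, groundspeed 140.5 kt
Leg 2: desired track 127.3°; wind correction -7.2° → command heading 120.1°, groundspeed 148.8 kt
Leg 3: desired track 97.7°; wind correction -5.6° → command heading 92.1°, groundspeed 140.3 kt
Leg 4: desired track 69.0°; wind correction -2.5° → command heading 66.5°, groundspeed 135.3 kt
Leg 5: desired track 40.9°; wind correction +1.0° → command heading 41.9°, groundspeed 134.4 kt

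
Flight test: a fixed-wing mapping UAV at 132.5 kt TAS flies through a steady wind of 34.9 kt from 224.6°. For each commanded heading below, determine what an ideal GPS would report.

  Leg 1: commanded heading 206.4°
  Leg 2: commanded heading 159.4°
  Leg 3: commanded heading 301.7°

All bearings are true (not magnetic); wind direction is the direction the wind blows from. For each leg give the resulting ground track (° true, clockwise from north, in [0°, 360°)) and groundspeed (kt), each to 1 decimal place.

Leg 1: track=200.1°, groundspeed=99.9 kt
Leg 2: track=144.4°, groundspeed=122.0 kt
Leg 3: track=317.0°, groundspeed=129.3 kt

Leg 1: heading 206.4°; drift -6.3° → track 200.1°, groundspeed 99.9 kt
Leg 2: heading 159.4°; drift -15.0° → track 144.4°, groundspeed 122.0 kt
Leg 3: heading 301.7°; drift +15.3° → track 317.0°, groundspeed 129.3 kt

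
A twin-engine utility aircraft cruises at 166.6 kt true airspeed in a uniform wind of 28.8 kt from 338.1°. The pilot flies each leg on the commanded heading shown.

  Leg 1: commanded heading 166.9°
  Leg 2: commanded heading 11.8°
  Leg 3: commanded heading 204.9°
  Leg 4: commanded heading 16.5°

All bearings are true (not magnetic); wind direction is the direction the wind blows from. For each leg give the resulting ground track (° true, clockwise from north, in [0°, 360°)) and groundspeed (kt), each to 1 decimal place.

Leg 1: track=165.6°, groundspeed=195.1 kt
Leg 2: track=18.2°, groundspeed=143.5 kt
Leg 3: track=198.5°, groundspeed=187.5 kt
Leg 4: track=23.6°, groundspeed=145.1 kt

Leg 1: heading 166.9°; drift -1.3° → track 165.6°, groundspeed 195.1 kt
Leg 2: heading 11.8°; drift +6.4° → track 18.2°, groundspeed 143.5 kt
Leg 3: heading 204.9°; drift -6.4° → track 198.5°, groundspeed 187.5 kt
Leg 4: heading 16.5°; drift +7.1° → track 23.6°, groundspeed 145.1 kt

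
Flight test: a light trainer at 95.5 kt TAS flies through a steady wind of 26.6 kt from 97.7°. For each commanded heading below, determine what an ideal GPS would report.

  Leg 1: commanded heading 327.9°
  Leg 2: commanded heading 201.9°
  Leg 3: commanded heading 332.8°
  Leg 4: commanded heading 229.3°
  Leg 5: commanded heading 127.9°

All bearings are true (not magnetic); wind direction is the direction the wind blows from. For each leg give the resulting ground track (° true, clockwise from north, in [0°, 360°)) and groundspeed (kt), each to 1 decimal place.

Leg 1: track=317.6°, groundspeed=114.4 kt
Leg 2: track=216.1°, groundspeed=105.2 kt
Leg 3: track=321.7°, groundspeed=112.8 kt
Leg 4: track=239.3°, groundspeed=114.9 kt
Leg 5: track=138.4°, groundspeed=73.7 kt

Leg 1: heading 327.9°; drift -10.3° → track 317.6°, groundspeed 114.4 kt
Leg 2: heading 201.9°; drift +14.2° → track 216.1°, groundspeed 105.2 kt
Leg 3: heading 332.8°; drift -11.1° → track 321.7°, groundspeed 112.8 kt
Leg 4: heading 229.3°; drift +10.0° → track 239.3°, groundspeed 114.9 kt
Leg 5: heading 127.9°; drift +10.5° → track 138.4°, groundspeed 73.7 kt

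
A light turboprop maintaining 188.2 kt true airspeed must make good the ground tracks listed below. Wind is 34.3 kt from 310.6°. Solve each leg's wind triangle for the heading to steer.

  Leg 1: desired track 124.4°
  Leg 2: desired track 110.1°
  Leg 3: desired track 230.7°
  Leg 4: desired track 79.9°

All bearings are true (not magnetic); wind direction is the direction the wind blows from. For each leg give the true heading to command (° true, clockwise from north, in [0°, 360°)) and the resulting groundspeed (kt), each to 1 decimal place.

Leg 1: heading=123.3°, groundspeed=222.3 kt
Leg 2: heading=106.4°, groundspeed=219.9 kt
Leg 3: heading=241.0°, groundspeed=179.1 kt
Leg 4: heading=71.8°, groundspeed=208.0 kt

Leg 1: desired track 124.4°; wind correction -1.1° → command heading 123.3°, groundspeed 222.3 kt
Leg 2: desired track 110.1°; wind correction -3.7° → command heading 106.4°, groundspeed 219.9 kt
Leg 3: desired track 230.7°; wind correction +10.3° → command heading 241.0°, groundspeed 179.1 kt
Leg 4: desired track 79.9°; wind correction -8.1° → command heading 71.8°, groundspeed 208.0 kt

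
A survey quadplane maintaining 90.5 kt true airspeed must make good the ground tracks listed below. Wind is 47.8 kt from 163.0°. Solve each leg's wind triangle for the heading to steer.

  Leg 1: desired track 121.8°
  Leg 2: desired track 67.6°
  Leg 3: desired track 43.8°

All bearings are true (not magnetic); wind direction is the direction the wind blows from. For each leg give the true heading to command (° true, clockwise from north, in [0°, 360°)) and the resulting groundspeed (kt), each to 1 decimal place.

Leg 1: heading=142.2°, groundspeed=48.9 kt
Leg 2: heading=99.3°, groundspeed=81.5 kt
Leg 3: heading=71.3°, groundspeed=103.6 kt

Leg 1: desired track 121.8°; wind correction +20.4° → command heading 142.2°, groundspeed 48.9 kt
Leg 2: desired track 67.6°; wind correction +31.7° → command heading 99.3°, groundspeed 81.5 kt
Leg 3: desired track 43.8°; wind correction +27.5° → command heading 71.3°, groundspeed 103.6 kt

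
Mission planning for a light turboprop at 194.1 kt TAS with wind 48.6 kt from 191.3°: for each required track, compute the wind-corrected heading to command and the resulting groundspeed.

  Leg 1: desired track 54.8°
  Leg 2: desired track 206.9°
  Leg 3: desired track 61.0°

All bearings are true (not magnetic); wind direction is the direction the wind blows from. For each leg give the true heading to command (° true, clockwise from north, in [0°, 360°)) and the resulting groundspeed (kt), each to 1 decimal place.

Leg 1: desired track 54.8°; wind correction +9.9° → command heading 64.7°, groundspeed 226.4 kt
Leg 2: desired track 206.9°; wind correction -3.9° → command heading 203.0°, groundspeed 146.8 kt
Leg 3: desired track 61.0°; wind correction +11.0° → command heading 72.0°, groundspeed 222.0 kt

Leg 1: heading=64.7°, groundspeed=226.4 kt
Leg 2: heading=203.0°, groundspeed=146.8 kt
Leg 3: heading=72.0°, groundspeed=222.0 kt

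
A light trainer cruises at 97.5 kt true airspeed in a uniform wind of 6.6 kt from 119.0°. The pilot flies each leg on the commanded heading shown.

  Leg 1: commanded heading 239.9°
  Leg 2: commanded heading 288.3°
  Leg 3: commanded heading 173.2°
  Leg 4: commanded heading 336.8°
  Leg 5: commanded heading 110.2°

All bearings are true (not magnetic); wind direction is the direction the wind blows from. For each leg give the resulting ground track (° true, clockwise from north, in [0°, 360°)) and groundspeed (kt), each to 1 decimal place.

Leg 1: heading 239.9°; drift +3.2° → track 243.1°, groundspeed 101.0 kt
Leg 2: heading 288.3°; drift +0.7° → track 289.0°, groundspeed 104.0 kt
Leg 3: heading 173.2°; drift +3.3° → track 176.5°, groundspeed 93.8 kt
Leg 4: heading 336.8°; drift -2.3° → track 334.5°, groundspeed 102.8 kt
Leg 5: heading 110.2°; drift -0.6° → track 109.6°, groundspeed 91.0 kt

Leg 1: track=243.1°, groundspeed=101.0 kt
Leg 2: track=289.0°, groundspeed=104.0 kt
Leg 3: track=176.5°, groundspeed=93.8 kt
Leg 4: track=334.5°, groundspeed=102.8 kt
Leg 5: track=109.6°, groundspeed=91.0 kt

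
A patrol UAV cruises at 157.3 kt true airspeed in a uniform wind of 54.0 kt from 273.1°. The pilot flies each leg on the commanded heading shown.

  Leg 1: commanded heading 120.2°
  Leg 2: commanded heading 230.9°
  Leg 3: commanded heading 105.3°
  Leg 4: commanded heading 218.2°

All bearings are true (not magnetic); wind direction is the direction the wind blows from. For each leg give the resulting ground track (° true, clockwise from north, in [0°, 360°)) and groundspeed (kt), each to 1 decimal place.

Leg 1: heading 120.2°; drift -6.8° → track 113.4°, groundspeed 206.8 kt
Leg 2: heading 230.9°; drift -17.2° → track 213.7°, groundspeed 122.8 kt
Leg 3: heading 105.3°; drift -3.1° → track 102.2°, groundspeed 210.4 kt
Leg 4: heading 218.2°; drift -19.3° → track 198.9°, groundspeed 133.8 kt

Leg 1: track=113.4°, groundspeed=206.8 kt
Leg 2: track=213.7°, groundspeed=122.8 kt
Leg 3: track=102.2°, groundspeed=210.4 kt
Leg 4: track=198.9°, groundspeed=133.8 kt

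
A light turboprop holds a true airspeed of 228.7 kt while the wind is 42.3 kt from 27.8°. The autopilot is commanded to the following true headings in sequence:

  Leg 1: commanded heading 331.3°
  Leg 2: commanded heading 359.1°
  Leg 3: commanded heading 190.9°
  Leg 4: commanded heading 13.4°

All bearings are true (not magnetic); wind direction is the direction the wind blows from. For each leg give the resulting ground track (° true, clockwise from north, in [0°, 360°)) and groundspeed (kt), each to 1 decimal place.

Leg 1: heading 331.3°; drift -9.7° → track 321.6°, groundspeed 208.4 kt
Leg 2: heading 359.1°; drift -6.1° → track 353.0°, groundspeed 192.7 kt
Leg 3: heading 190.9°; drift +2.6° → track 193.5°, groundspeed 269.5 kt
Leg 4: heading 13.4°; drift -3.2° → track 10.2°, groundspeed 188.0 kt

Leg 1: track=321.6°, groundspeed=208.4 kt
Leg 2: track=353.0°, groundspeed=192.7 kt
Leg 3: track=193.5°, groundspeed=269.5 kt
Leg 4: track=10.2°, groundspeed=188.0 kt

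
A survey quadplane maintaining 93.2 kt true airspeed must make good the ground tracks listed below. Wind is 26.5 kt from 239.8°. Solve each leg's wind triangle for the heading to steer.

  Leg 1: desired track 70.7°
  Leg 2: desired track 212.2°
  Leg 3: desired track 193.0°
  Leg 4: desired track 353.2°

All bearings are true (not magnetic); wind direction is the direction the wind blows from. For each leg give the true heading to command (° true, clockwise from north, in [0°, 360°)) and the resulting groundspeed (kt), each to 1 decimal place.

Leg 1: desired track 70.7°; wind correction +3.1° → command heading 73.8°, groundspeed 119.1 kt
Leg 2: desired track 212.2°; wind correction +7.6° → command heading 219.8°, groundspeed 68.9 kt
Leg 3: desired track 193.0°; wind correction +12.0° → command heading 205.0°, groundspeed 73.0 kt
Leg 4: desired track 353.2°; wind correction -15.1° → command heading 338.1°, groundspeed 100.5 kt

Leg 1: heading=73.8°, groundspeed=119.1 kt
Leg 2: heading=219.8°, groundspeed=68.9 kt
Leg 3: heading=205.0°, groundspeed=73.0 kt
Leg 4: heading=338.1°, groundspeed=100.5 kt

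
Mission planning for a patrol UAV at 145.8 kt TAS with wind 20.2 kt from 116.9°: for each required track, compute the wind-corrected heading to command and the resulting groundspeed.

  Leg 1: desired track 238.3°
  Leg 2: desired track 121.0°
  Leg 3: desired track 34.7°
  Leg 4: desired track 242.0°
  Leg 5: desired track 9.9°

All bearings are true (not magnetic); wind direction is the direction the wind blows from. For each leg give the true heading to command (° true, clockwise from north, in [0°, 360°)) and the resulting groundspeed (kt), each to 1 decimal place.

Leg 1: heading=231.5°, groundspeed=155.3 kt
Leg 2: heading=120.4°, groundspeed=125.6 kt
Leg 3: heading=42.6°, groundspeed=141.7 kt
Leg 4: heading=235.5°, groundspeed=156.5 kt
Leg 5: heading=17.5°, groundspeed=150.4 kt

Leg 1: desired track 238.3°; wind correction -6.8° → command heading 231.5°, groundspeed 155.3 kt
Leg 2: desired track 121.0°; wind correction -0.6° → command heading 120.4°, groundspeed 125.6 kt
Leg 3: desired track 34.7°; wind correction +7.9° → command heading 42.6°, groundspeed 141.7 kt
Leg 4: desired track 242.0°; wind correction -6.5° → command heading 235.5°, groundspeed 156.5 kt
Leg 5: desired track 9.9°; wind correction +7.6° → command heading 17.5°, groundspeed 150.4 kt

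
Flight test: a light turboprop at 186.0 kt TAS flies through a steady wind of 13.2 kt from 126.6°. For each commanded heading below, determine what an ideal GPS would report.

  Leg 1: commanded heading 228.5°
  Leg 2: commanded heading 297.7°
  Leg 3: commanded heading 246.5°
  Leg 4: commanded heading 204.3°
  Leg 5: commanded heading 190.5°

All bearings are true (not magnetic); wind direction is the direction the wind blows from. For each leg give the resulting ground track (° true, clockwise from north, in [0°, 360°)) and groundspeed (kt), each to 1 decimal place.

Leg 1: heading 228.5°; drift +3.9° → track 232.4°, groundspeed 189.2 kt
Leg 2: heading 297.7°; drift +0.6° → track 298.3°, groundspeed 199.1 kt
Leg 3: heading 246.5°; drift +3.4° → track 249.9°, groundspeed 192.9 kt
Leg 4: heading 204.3°; drift +4.0° → track 208.3°, groundspeed 183.6 kt
Leg 5: heading 190.5°; drift +3.8° → track 194.3°, groundspeed 180.6 kt

Leg 1: track=232.4°, groundspeed=189.2 kt
Leg 2: track=298.3°, groundspeed=199.1 kt
Leg 3: track=249.9°, groundspeed=192.9 kt
Leg 4: track=208.3°, groundspeed=183.6 kt
Leg 5: track=194.3°, groundspeed=180.6 kt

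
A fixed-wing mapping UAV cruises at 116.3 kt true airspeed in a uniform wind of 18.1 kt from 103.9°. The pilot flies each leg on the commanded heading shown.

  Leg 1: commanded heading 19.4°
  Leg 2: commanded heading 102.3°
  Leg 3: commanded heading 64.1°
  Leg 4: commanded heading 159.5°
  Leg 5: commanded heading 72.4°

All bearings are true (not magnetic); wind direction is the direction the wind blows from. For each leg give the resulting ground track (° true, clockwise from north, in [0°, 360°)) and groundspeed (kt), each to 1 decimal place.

Leg 1: track=10.5°, groundspeed=116.0 kt
Leg 2: track=102.0°, groundspeed=98.2 kt
Leg 3: track=57.6°, groundspeed=103.0 kt
Leg 4: track=167.5°, groundspeed=107.1 kt
Leg 5: track=67.0°, groundspeed=101.3 kt

Leg 1: heading 19.4°; drift -8.9° → track 10.5°, groundspeed 116.0 kt
Leg 2: heading 102.3°; drift -0.3° → track 102.0°, groundspeed 98.2 kt
Leg 3: heading 64.1°; drift -6.5° → track 57.6°, groundspeed 103.0 kt
Leg 4: heading 159.5°; drift +8.0° → track 167.5°, groundspeed 107.1 kt
Leg 5: heading 72.4°; drift -5.4° → track 67.0°, groundspeed 101.3 kt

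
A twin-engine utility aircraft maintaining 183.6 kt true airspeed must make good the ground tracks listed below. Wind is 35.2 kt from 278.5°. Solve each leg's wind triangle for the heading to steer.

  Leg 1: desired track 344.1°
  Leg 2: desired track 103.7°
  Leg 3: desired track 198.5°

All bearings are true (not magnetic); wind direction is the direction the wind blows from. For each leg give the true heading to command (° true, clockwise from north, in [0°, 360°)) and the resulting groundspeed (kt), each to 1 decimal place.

Leg 1: desired track 344.1°; wind correction -10.1° → command heading 334.0°, groundspeed 166.2 kt
Leg 2: desired track 103.7°; wind correction +1.0° → command heading 104.7°, groundspeed 218.6 kt
Leg 3: desired track 198.5°; wind correction +10.9° → command heading 209.4°, groundspeed 174.2 kt

Leg 1: heading=334.0°, groundspeed=166.2 kt
Leg 2: heading=104.7°, groundspeed=218.6 kt
Leg 3: heading=209.4°, groundspeed=174.2 kt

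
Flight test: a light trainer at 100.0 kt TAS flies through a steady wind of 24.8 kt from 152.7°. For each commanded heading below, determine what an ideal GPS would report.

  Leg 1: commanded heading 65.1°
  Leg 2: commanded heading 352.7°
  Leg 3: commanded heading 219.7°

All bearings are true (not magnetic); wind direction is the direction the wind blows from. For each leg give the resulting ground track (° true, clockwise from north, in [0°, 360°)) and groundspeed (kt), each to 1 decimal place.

Leg 1: heading 65.1°; drift -14.1° → track 51.0°, groundspeed 102.0 kt
Leg 2: heading 352.7°; drift -3.9° → track 348.8°, groundspeed 123.6 kt
Leg 3: heading 219.7°; drift +14.2° → track 233.9°, groundspeed 93.2 kt

Leg 1: track=51.0°, groundspeed=102.0 kt
Leg 2: track=348.8°, groundspeed=123.6 kt
Leg 3: track=233.9°, groundspeed=93.2 kt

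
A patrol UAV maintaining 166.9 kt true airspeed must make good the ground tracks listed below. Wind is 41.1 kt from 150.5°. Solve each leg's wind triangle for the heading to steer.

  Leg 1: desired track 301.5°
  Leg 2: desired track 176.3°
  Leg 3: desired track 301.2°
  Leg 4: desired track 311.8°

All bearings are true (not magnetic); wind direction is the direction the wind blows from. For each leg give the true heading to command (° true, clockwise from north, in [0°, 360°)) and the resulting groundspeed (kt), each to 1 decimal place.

Leg 1: heading=294.6°, groundspeed=201.7 kt
Leg 2: heading=170.1°, groundspeed=128.9 kt
Leg 3: heading=294.3°, groundspeed=201.5 kt
Leg 4: heading=307.3°, groundspeed=205.3 kt

Leg 1: desired track 301.5°; wind correction -6.9° → command heading 294.6°, groundspeed 201.7 kt
Leg 2: desired track 176.3°; wind correction -6.2° → command heading 170.1°, groundspeed 128.9 kt
Leg 3: desired track 301.2°; wind correction -6.9° → command heading 294.3°, groundspeed 201.5 kt
Leg 4: desired track 311.8°; wind correction -4.5° → command heading 307.3°, groundspeed 205.3 kt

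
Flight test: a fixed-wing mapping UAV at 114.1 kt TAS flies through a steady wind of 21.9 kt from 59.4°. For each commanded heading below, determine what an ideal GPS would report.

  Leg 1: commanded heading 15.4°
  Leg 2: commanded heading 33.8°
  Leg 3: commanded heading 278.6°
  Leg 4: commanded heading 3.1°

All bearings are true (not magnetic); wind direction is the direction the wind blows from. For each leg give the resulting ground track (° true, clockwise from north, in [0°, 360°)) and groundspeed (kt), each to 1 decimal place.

Leg 1: track=6.6°, groundspeed=99.5 kt
Leg 2: track=28.1°, groundspeed=94.8 kt
Leg 3: track=272.6°, groundspeed=131.8 kt
Leg 4: track=353.0°, groundspeed=103.6 kt

Leg 1: heading 15.4°; drift -8.8° → track 6.6°, groundspeed 99.5 kt
Leg 2: heading 33.8°; drift -5.7° → track 28.1°, groundspeed 94.8 kt
Leg 3: heading 278.6°; drift -6.0° → track 272.6°, groundspeed 131.8 kt
Leg 4: heading 3.1°; drift -10.1° → track 353.0°, groundspeed 103.6 kt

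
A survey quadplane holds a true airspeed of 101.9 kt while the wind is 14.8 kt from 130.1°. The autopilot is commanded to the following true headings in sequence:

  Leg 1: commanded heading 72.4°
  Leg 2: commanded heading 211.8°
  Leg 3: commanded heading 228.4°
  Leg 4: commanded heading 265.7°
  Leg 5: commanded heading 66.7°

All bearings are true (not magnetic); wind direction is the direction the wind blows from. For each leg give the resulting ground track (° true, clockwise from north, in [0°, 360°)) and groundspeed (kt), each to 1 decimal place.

Leg 1: heading 72.4°; drift -7.6° → track 64.8°, groundspeed 94.8 kt
Leg 2: heading 211.8°; drift +8.4° → track 220.2°, groundspeed 100.8 kt
Leg 3: heading 228.4°; drift +8.0° → track 236.4°, groundspeed 105.1 kt
Leg 4: heading 265.7°; drift +5.3° → track 271.0°, groundspeed 112.9 kt
Leg 5: heading 66.7°; drift -7.9° → track 58.8°, groundspeed 96.2 kt

Leg 1: track=64.8°, groundspeed=94.8 kt
Leg 2: track=220.2°, groundspeed=100.8 kt
Leg 3: track=236.4°, groundspeed=105.1 kt
Leg 4: track=271.0°, groundspeed=112.9 kt
Leg 5: track=58.8°, groundspeed=96.2 kt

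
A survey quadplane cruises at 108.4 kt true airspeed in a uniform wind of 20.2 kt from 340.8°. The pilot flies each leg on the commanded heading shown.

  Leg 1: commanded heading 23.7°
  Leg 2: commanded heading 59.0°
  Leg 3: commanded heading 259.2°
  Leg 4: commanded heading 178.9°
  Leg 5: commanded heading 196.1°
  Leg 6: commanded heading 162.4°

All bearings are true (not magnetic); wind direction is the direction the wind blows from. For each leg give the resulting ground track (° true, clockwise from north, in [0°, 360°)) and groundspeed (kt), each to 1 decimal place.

Leg 1: heading 23.7°; drift +8.4° → track 32.1°, groundspeed 94.6 kt
Leg 2: heading 59.0°; drift +10.7° → track 69.7°, groundspeed 106.1 kt
Leg 3: heading 259.2°; drift -10.7° → track 248.5°, groundspeed 107.3 kt
Leg 4: heading 178.9°; drift -2.8° → track 176.1°, groundspeed 127.8 kt
Leg 5: heading 196.1°; drift -5.3° → track 190.8°, groundspeed 125.4 kt
Leg 6: heading 162.4°; drift -0.3° → track 162.1°, groundspeed 128.6 kt

Leg 1: track=32.1°, groundspeed=94.6 kt
Leg 2: track=69.7°, groundspeed=106.1 kt
Leg 3: track=248.5°, groundspeed=107.3 kt
Leg 4: track=176.1°, groundspeed=127.8 kt
Leg 5: track=190.8°, groundspeed=125.4 kt
Leg 6: track=162.1°, groundspeed=128.6 kt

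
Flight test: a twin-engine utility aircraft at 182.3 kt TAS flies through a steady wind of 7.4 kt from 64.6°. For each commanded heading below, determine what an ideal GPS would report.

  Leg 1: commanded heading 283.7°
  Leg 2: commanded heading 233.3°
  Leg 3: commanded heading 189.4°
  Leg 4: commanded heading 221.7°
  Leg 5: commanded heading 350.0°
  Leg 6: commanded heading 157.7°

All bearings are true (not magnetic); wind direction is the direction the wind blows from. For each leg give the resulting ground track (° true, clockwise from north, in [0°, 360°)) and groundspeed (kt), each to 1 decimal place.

Leg 1: track=282.3°, groundspeed=188.1 kt
Leg 2: track=233.7°, groundspeed=189.6 kt
Leg 3: track=191.3°, groundspeed=186.6 kt
Leg 4: track=222.6°, groundspeed=189.1 kt
Leg 5: track=347.7°, groundspeed=180.5 kt
Leg 6: track=160.0°, groundspeed=182.8 kt

Leg 1: heading 283.7°; drift -1.4° → track 282.3°, groundspeed 188.1 kt
Leg 2: heading 233.3°; drift +0.4° → track 233.7°, groundspeed 189.6 kt
Leg 3: heading 189.4°; drift +1.9° → track 191.3°, groundspeed 186.6 kt
Leg 4: heading 221.7°; drift +0.9° → track 222.6°, groundspeed 189.1 kt
Leg 5: heading 350.0°; drift -2.3° → track 347.7°, groundspeed 180.5 kt
Leg 6: heading 157.7°; drift +2.3° → track 160.0°, groundspeed 182.8 kt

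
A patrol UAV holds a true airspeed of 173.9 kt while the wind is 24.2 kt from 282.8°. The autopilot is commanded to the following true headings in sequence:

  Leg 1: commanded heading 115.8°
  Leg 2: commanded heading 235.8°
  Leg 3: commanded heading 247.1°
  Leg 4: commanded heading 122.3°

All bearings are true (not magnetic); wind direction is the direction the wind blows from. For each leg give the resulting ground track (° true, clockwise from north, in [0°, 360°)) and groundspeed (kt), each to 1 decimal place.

Leg 1: heading 115.8°; drift -1.6° → track 114.2°, groundspeed 197.6 kt
Leg 2: heading 235.8°; drift -6.4° → track 229.4°, groundspeed 158.4 kt
Leg 3: heading 247.1°; drift -5.2° → track 241.9°, groundspeed 154.9 kt
Leg 4: heading 122.3°; drift -2.4° → track 119.9°, groundspeed 196.9 kt

Leg 1: track=114.2°, groundspeed=197.6 kt
Leg 2: track=229.4°, groundspeed=158.4 kt
Leg 3: track=241.9°, groundspeed=154.9 kt
Leg 4: track=119.9°, groundspeed=196.9 kt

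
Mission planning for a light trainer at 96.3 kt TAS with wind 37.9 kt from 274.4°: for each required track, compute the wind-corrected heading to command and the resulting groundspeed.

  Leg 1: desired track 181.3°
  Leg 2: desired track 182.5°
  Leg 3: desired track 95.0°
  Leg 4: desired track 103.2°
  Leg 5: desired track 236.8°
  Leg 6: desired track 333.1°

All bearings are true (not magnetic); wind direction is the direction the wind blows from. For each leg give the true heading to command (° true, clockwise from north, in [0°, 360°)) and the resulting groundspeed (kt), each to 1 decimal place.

Leg 1: desired track 181.3°; wind correction +23.1° → command heading 204.4°, groundspeed 90.6 kt
Leg 2: desired track 182.5°; wind correction +23.2° → command heading 205.7°, groundspeed 89.8 kt
Leg 3: desired track 95.0°; wind correction +0.2° → command heading 95.2°, groundspeed 134.2 kt
Leg 4: desired track 103.2°; wind correction +3.5° → command heading 106.7°, groundspeed 133.6 kt
Leg 5: desired track 236.8°; wind correction +13.9° → command heading 250.7°, groundspeed 63.5 kt
Leg 6: desired track 333.1°; wind correction -19.7° → command heading 313.4°, groundspeed 71.0 kt

Leg 1: heading=204.4°, groundspeed=90.6 kt
Leg 2: heading=205.7°, groundspeed=89.8 kt
Leg 3: heading=95.2°, groundspeed=134.2 kt
Leg 4: heading=106.7°, groundspeed=133.6 kt
Leg 5: heading=250.7°, groundspeed=63.5 kt
Leg 6: heading=313.4°, groundspeed=71.0 kt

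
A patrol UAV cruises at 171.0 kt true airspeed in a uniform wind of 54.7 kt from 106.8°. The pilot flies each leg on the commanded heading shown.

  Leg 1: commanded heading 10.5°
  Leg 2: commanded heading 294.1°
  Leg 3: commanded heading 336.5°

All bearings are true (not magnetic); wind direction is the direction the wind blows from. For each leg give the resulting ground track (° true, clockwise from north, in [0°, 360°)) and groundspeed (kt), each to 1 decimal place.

Leg 1: heading 10.5°; drift -17.1° → track 353.4°, groundspeed 185.2 kt
Leg 2: heading 294.1°; drift -1.8° → track 292.3°, groundspeed 225.4 kt
Leg 3: heading 336.5°; drift -11.4° → track 325.1°, groundspeed 210.6 kt

Leg 1: track=353.4°, groundspeed=185.2 kt
Leg 2: track=292.3°, groundspeed=225.4 kt
Leg 3: track=325.1°, groundspeed=210.6 kt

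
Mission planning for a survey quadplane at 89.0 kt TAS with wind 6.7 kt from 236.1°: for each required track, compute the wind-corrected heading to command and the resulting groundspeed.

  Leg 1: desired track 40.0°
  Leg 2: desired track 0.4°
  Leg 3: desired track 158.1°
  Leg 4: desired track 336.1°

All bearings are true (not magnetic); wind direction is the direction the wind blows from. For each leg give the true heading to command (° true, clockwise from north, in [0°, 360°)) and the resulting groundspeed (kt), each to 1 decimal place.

Leg 1: desired track 40.0°; wind correction -1.2° → command heading 38.8°, groundspeed 95.4 kt
Leg 2: desired track 0.4°; wind correction -3.6° → command heading 356.8°, groundspeed 92.6 kt
Leg 3: desired track 158.1°; wind correction +4.2° → command heading 162.3°, groundspeed 87.4 kt
Leg 4: desired track 336.1°; wind correction -4.3° → command heading 331.8°, groundspeed 89.9 kt

Leg 1: heading=38.8°, groundspeed=95.4 kt
Leg 2: heading=356.8°, groundspeed=92.6 kt
Leg 3: heading=162.3°, groundspeed=87.4 kt
Leg 4: heading=331.8°, groundspeed=89.9 kt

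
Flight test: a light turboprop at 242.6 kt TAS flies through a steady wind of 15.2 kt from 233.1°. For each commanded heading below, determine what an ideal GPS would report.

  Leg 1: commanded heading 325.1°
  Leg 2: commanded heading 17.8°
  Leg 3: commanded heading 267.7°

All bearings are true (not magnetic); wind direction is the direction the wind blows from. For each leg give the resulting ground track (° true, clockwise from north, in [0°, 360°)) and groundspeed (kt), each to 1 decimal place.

Leg 1: track=328.7°, groundspeed=243.6 kt
Leg 2: track=19.8°, groundspeed=255.2 kt
Leg 3: track=269.8°, groundspeed=230.3 kt

Leg 1: heading 325.1°; drift +3.6° → track 328.7°, groundspeed 243.6 kt
Leg 2: heading 17.8°; drift +2.0° → track 19.8°, groundspeed 255.2 kt
Leg 3: heading 267.7°; drift +2.1° → track 269.8°, groundspeed 230.3 kt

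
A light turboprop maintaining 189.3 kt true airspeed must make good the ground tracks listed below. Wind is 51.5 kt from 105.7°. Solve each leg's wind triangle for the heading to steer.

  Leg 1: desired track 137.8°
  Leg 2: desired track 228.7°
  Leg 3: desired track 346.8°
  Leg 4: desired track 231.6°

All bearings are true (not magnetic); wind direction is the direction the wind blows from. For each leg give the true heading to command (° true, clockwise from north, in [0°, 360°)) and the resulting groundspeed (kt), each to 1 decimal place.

Leg 1: heading=129.5°, groundspeed=143.7 kt
Leg 2: heading=215.5°, groundspeed=212.4 kt
Leg 3: heading=0.6°, groundspeed=208.7 kt
Leg 4: heading=218.9°, groundspeed=214.8 kt

Leg 1: desired track 137.8°; wind correction -8.3° → command heading 129.5°, groundspeed 143.7 kt
Leg 2: desired track 228.7°; wind correction -13.2° → command heading 215.5°, groundspeed 212.4 kt
Leg 3: desired track 346.8°; wind correction +13.8° → command heading 0.6°, groundspeed 208.7 kt
Leg 4: desired track 231.6°; wind correction -12.7° → command heading 218.9°, groundspeed 214.8 kt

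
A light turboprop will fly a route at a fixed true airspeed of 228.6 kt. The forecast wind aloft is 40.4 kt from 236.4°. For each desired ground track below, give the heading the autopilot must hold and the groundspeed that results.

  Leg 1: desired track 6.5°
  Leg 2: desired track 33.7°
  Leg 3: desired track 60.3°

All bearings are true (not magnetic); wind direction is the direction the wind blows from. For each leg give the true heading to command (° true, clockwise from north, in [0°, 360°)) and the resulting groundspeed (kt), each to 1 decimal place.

Leg 1: heading=358.7°, groundspeed=252.5 kt
Leg 2: heading=29.8°, groundspeed=265.3 kt
Leg 3: heading=61.0°, groundspeed=268.9 kt

Leg 1: desired track 6.5°; wind correction -7.8° → command heading 358.7°, groundspeed 252.5 kt
Leg 2: desired track 33.7°; wind correction -3.9° → command heading 29.8°, groundspeed 265.3 kt
Leg 3: desired track 60.3°; wind correction +0.7° → command heading 61.0°, groundspeed 268.9 kt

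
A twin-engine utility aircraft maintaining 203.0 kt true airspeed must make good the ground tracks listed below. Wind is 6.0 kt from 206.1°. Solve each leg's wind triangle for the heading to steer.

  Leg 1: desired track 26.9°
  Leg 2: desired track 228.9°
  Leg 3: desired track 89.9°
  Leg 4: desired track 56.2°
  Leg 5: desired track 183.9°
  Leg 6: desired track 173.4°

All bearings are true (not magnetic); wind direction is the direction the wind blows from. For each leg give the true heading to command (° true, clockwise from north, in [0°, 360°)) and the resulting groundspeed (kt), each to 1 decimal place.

Leg 1: heading=26.9°, groundspeed=209.0 kt
Leg 2: heading=228.2°, groundspeed=197.5 kt
Leg 3: heading=91.4°, groundspeed=205.6 kt
Leg 4: heading=57.0°, groundspeed=208.2 kt
Leg 5: heading=184.5°, groundspeed=197.4 kt
Leg 6: heading=174.3°, groundspeed=197.9 kt

Leg 1: desired track 26.9°; wind correction +0.0° → command heading 26.9°, groundspeed 209.0 kt
Leg 2: desired track 228.9°; wind correction -0.7° → command heading 228.2°, groundspeed 197.5 kt
Leg 3: desired track 89.9°; wind correction +1.5° → command heading 91.4°, groundspeed 205.6 kt
Leg 4: desired track 56.2°; wind correction +0.8° → command heading 57.0°, groundspeed 208.2 kt
Leg 5: desired track 183.9°; wind correction +0.6° → command heading 184.5°, groundspeed 197.4 kt
Leg 6: desired track 173.4°; wind correction +0.9° → command heading 174.3°, groundspeed 197.9 kt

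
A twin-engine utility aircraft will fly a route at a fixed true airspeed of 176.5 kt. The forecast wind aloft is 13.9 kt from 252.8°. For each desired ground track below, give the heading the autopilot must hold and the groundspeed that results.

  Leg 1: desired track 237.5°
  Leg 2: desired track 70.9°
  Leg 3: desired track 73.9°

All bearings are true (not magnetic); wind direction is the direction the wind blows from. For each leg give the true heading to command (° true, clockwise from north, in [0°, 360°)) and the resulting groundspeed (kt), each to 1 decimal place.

Leg 1: heading=238.7°, groundspeed=163.1 kt
Leg 2: heading=70.8°, groundspeed=190.4 kt
Leg 3: heading=74.0°, groundspeed=190.4 kt

Leg 1: desired track 237.5°; wind correction +1.2° → command heading 238.7°, groundspeed 163.1 kt
Leg 2: desired track 70.9°; wind correction -0.1° → command heading 70.8°, groundspeed 190.4 kt
Leg 3: desired track 73.9°; wind correction +0.1° → command heading 74.0°, groundspeed 190.4 kt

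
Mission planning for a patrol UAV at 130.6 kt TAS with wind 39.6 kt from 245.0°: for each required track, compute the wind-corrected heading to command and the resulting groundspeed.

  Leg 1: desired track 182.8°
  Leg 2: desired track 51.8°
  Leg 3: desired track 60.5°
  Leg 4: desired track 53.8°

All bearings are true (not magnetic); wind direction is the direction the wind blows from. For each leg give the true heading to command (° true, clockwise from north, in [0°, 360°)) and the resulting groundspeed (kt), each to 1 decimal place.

Leg 1: heading=198.4°, groundspeed=107.3 kt
Leg 2: heading=47.8°, groundspeed=168.8 kt
Leg 3: heading=59.1°, groundspeed=170.0 kt
Leg 4: heading=50.4°, groundspeed=169.2 kt

Leg 1: desired track 182.8°; wind correction +15.6° → command heading 198.4°, groundspeed 107.3 kt
Leg 2: desired track 51.8°; wind correction -4.0° → command heading 47.8°, groundspeed 168.8 kt
Leg 3: desired track 60.5°; wind correction -1.4° → command heading 59.1°, groundspeed 170.0 kt
Leg 4: desired track 53.8°; wind correction -3.4° → command heading 50.4°, groundspeed 169.2 kt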